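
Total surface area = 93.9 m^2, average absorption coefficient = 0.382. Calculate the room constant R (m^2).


Given values:
  S = 93.9 m^2, alpha = 0.382
Formula: R = S * alpha / (1 - alpha)
Numerator: 93.9 * 0.382 = 35.8698
Denominator: 1 - 0.382 = 0.618
R = 35.8698 / 0.618 = 58.04

58.04 m^2


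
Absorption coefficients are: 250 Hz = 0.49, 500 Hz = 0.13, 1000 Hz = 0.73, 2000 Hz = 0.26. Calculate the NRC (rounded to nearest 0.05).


Given values:
  a_250 = 0.49, a_500 = 0.13
  a_1000 = 0.73, a_2000 = 0.26
Formula: NRC = (a250 + a500 + a1000 + a2000) / 4
Sum = 0.49 + 0.13 + 0.73 + 0.26 = 1.61
NRC = 1.61 / 4 = 0.4025
Rounded to nearest 0.05: 0.4

0.4


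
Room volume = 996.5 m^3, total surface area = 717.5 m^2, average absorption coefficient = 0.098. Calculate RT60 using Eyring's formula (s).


Given values:
  V = 996.5 m^3, S = 717.5 m^2, alpha = 0.098
Formula: RT60 = 0.161 * V / (-S * ln(1 - alpha))
Compute ln(1 - 0.098) = ln(0.902) = -0.103141
Denominator: -717.5 * -0.103141 = 74.0037
Numerator: 0.161 * 996.5 = 160.4365
RT60 = 160.4365 / 74.0037 = 2.168

2.168 s


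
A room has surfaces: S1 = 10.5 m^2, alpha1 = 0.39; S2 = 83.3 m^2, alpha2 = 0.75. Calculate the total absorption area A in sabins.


Given surfaces:
  Surface 1: 10.5 * 0.39 = 4.095
  Surface 2: 83.3 * 0.75 = 62.475
Formula: A = sum(Si * alpha_i)
A = 4.095 + 62.475
A = 66.57

66.57 sabins


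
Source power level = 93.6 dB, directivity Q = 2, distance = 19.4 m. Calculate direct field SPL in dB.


Given values:
  Lw = 93.6 dB, Q = 2, r = 19.4 m
Formula: SPL = Lw + 10 * log10(Q / (4 * pi * r^2))
Compute 4 * pi * r^2 = 4 * pi * 19.4^2 = 4729.4792
Compute Q / denom = 2 / 4729.4792 = 0.00042288
Compute 10 * log10(0.00042288) = -33.7378
SPL = 93.6 + (-33.7378) = 59.86

59.86 dB


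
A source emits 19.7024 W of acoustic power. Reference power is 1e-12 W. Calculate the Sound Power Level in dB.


Given values:
  W = 19.7024 W
  W_ref = 1e-12 W
Formula: SWL = 10 * log10(W / W_ref)
Compute ratio: W / W_ref = 19702400000000
Compute log10: log10(19702400000000) = 13.294519
Multiply: SWL = 10 * 13.294519 = 132.95

132.95 dB


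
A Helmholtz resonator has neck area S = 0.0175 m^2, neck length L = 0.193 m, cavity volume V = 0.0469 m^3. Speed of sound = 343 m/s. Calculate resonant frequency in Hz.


Given values:
  S = 0.0175 m^2, L = 0.193 m, V = 0.0469 m^3, c = 343 m/s
Formula: f = (c / (2*pi)) * sqrt(S / (V * L))
Compute V * L = 0.0469 * 0.193 = 0.0090517
Compute S / (V * L) = 0.0175 / 0.0090517 = 1.9333
Compute sqrt(1.9333) = 1.390432
Compute c / (2*pi) = 343 / 6.283185 = 54.590148
f = 54.590148 * 1.390432 = 75.9

75.9 Hz


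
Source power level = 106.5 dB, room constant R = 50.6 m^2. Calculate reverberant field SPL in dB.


Given values:
  Lw = 106.5 dB, R = 50.6 m^2
Formula: SPL = Lw + 10 * log10(4 / R)
Compute 4 / R = 4 / 50.6 = 0.079051
Compute 10 * log10(0.079051) = -11.0209
SPL = 106.5 + (-11.0209) = 95.48

95.48 dB


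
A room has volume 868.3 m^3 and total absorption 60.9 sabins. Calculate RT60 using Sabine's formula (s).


Given values:
  V = 868.3 m^3
  A = 60.9 sabins
Formula: RT60 = 0.161 * V / A
Numerator: 0.161 * 868.3 = 139.7963
RT60 = 139.7963 / 60.9 = 2.296

2.296 s


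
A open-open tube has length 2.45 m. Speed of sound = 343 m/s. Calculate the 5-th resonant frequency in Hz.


Given values:
  Tube type: open-open, L = 2.45 m, c = 343 m/s, n = 5
Formula: f_n = n * c / (2 * L)
Compute 2 * L = 2 * 2.45 = 4.9
f = 5 * 343 / 4.9
f = 350.0

350.0 Hz


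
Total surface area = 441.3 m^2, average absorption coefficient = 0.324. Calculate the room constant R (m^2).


Given values:
  S = 441.3 m^2, alpha = 0.324
Formula: R = S * alpha / (1 - alpha)
Numerator: 441.3 * 0.324 = 142.9812
Denominator: 1 - 0.324 = 0.676
R = 142.9812 / 0.676 = 211.51

211.51 m^2


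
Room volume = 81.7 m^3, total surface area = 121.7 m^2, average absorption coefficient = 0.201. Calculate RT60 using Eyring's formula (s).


Given values:
  V = 81.7 m^3, S = 121.7 m^2, alpha = 0.201
Formula: RT60 = 0.161 * V / (-S * ln(1 - alpha))
Compute ln(1 - 0.201) = ln(0.799) = -0.224394
Denominator: -121.7 * -0.224394 = 27.3087
Numerator: 0.161 * 81.7 = 13.1537
RT60 = 13.1537 / 27.3087 = 0.482

0.482 s


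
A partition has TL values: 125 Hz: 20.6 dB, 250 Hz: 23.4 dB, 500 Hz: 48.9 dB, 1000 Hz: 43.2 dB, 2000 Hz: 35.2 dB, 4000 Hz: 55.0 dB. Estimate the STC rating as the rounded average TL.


Given TL values at each frequency:
  125 Hz: 20.6 dB
  250 Hz: 23.4 dB
  500 Hz: 48.9 dB
  1000 Hz: 43.2 dB
  2000 Hz: 35.2 dB
  4000 Hz: 55.0 dB
Formula: STC ~ round(average of TL values)
Sum = 20.6 + 23.4 + 48.9 + 43.2 + 35.2 + 55.0 = 226.3
Average = 226.3 / 6 = 37.72
Rounded: 38

38


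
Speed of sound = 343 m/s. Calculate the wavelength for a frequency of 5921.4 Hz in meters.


Given values:
  c = 343 m/s, f = 5921.4 Hz
Formula: lambda = c / f
lambda = 343 / 5921.4
lambda = 0.0579

0.0579 m


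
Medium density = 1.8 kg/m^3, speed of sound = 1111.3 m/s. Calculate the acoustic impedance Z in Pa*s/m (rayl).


Given values:
  rho = 1.8 kg/m^3
  c = 1111.3 m/s
Formula: Z = rho * c
Z = 1.8 * 1111.3
Z = 2000.34

2000.34 rayl


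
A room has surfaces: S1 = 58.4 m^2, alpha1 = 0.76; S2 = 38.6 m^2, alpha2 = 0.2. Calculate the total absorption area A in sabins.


Given surfaces:
  Surface 1: 58.4 * 0.76 = 44.384
  Surface 2: 38.6 * 0.2 = 7.72
Formula: A = sum(Si * alpha_i)
A = 44.384 + 7.72
A = 52.1

52.1 sabins


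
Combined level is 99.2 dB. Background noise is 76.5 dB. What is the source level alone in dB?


Given values:
  L_total = 99.2 dB, L_bg = 76.5 dB
Formula: L_source = 10 * log10(10^(L_total/10) - 10^(L_bg/10))
Convert to linear:
  10^(99.2/10) = 8317637711.0267
  10^(76.5/10) = 44668359.2151
Difference: 8317637711.0267 - 44668359.2151 = 8272969351.8116
L_source = 10 * log10(8272969351.8116) = 99.18

99.18 dB


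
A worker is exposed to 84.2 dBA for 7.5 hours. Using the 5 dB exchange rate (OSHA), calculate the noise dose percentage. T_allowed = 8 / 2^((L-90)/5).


Given values:
  L = 84.2 dBA, T = 7.5 hours
Formula: T_allowed = 8 / 2^((L - 90) / 5)
Compute exponent: (84.2 - 90) / 5 = -1.16
Compute 2^(-1.16) = 0.447513
T_allowed = 8 / 0.447513 = 17.876576 hours
Dose = (T / T_allowed) * 100
Dose = (7.5 / 17.876576) * 100 = 41.95

41.95 %


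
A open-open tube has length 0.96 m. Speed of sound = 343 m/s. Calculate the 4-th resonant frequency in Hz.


Given values:
  Tube type: open-open, L = 0.96 m, c = 343 m/s, n = 4
Formula: f_n = n * c / (2 * L)
Compute 2 * L = 2 * 0.96 = 1.92
f = 4 * 343 / 1.92
f = 714.58

714.58 Hz


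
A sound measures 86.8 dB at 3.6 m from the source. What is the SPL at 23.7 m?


Given values:
  SPL1 = 86.8 dB, r1 = 3.6 m, r2 = 23.7 m
Formula: SPL2 = SPL1 - 20 * log10(r2 / r1)
Compute ratio: r2 / r1 = 23.7 / 3.6 = 6.5833
Compute log10: log10(6.5833) = 0.818444
Compute drop: 20 * 0.818444 = 16.3689
SPL2 = 86.8 - 16.3689 = 70.43

70.43 dB


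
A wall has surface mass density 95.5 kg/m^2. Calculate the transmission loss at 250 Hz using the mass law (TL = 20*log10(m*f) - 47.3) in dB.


Given values:
  m = 95.5 kg/m^2, f = 250 Hz
Formula: TL = 20 * log10(m * f) - 47.3
Compute m * f = 95.5 * 250 = 23875.0
Compute log10(23875.0) = 4.377943
Compute 20 * 4.377943 = 87.5589
TL = 87.5589 - 47.3 = 40.26

40.26 dB


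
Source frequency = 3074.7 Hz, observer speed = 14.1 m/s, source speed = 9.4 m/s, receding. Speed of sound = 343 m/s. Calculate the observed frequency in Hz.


Given values:
  f_s = 3074.7 Hz, v_o = 14.1 m/s, v_s = 9.4 m/s
  Direction: receding
Formula: f_o = f_s * (c - v_o) / (c + v_s)
Numerator: c - v_o = 343 - 14.1 = 328.9
Denominator: c + v_s = 343 + 9.4 = 352.4
f_o = 3074.7 * 328.9 / 352.4 = 2869.66

2869.66 Hz


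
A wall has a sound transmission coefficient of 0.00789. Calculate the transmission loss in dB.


Given values:
  tau = 0.00789
Formula: TL = 10 * log10(1 / tau)
Compute 1 / tau = 1 / 0.00789 = 126.7427
Compute log10(126.7427) = 2.102923
TL = 10 * 2.102923 = 21.03

21.03 dB


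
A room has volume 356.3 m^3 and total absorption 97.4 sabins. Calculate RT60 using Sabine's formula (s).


Given values:
  V = 356.3 m^3
  A = 97.4 sabins
Formula: RT60 = 0.161 * V / A
Numerator: 0.161 * 356.3 = 57.3643
RT60 = 57.3643 / 97.4 = 0.589

0.589 s


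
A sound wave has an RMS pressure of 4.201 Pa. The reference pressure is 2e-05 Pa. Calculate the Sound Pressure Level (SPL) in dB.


Given values:
  p = 4.201 Pa
  p_ref = 2e-05 Pa
Formula: SPL = 20 * log10(p / p_ref)
Compute ratio: p / p_ref = 4.201 / 2e-05 = 210050
Compute log10: log10(210050) = 5.322323
Multiply: SPL = 20 * 5.322323 = 106.45

106.45 dB


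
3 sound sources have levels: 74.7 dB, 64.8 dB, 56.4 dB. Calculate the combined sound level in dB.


Formula: L_total = 10 * log10( sum(10^(Li/10)) )
  Source 1: 10^(74.7/10) = 29512092.2667
  Source 2: 10^(64.8/10) = 3019951.7204
  Source 3: 10^(56.4/10) = 436515.8322
Sum of linear values = 32968559.8193
L_total = 10 * log10(32968559.8193) = 75.18

75.18 dB


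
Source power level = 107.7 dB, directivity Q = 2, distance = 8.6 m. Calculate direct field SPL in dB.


Given values:
  Lw = 107.7 dB, Q = 2, r = 8.6 m
Formula: SPL = Lw + 10 * log10(Q / (4 * pi * r^2))
Compute 4 * pi * r^2 = 4 * pi * 8.6^2 = 929.4088
Compute Q / denom = 2 / 929.4088 = 0.00215191
Compute 10 * log10(0.00215191) = -26.6718
SPL = 107.7 + (-26.6718) = 81.03

81.03 dB


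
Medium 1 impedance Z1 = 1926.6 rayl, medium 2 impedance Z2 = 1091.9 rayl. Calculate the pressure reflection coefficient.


Given values:
  Z1 = 1926.6 rayl, Z2 = 1091.9 rayl
Formula: R = (Z2 - Z1) / (Z2 + Z1)
Numerator: Z2 - Z1 = 1091.9 - 1926.6 = -834.7
Denominator: Z2 + Z1 = 1091.9 + 1926.6 = 3018.5
R = -834.7 / 3018.5 = -0.2765

-0.2765


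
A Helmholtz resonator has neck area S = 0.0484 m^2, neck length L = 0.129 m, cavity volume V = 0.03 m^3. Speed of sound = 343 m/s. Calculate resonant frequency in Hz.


Given values:
  S = 0.0484 m^2, L = 0.129 m, V = 0.03 m^3, c = 343 m/s
Formula: f = (c / (2*pi)) * sqrt(S / (V * L))
Compute V * L = 0.03 * 0.129 = 0.00387
Compute S / (V * L) = 0.0484 / 0.00387 = 12.5065
Compute sqrt(12.5065) = 3.536453
Compute c / (2*pi) = 343 / 6.283185 = 54.590148
f = 54.590148 * 3.536453 = 193.06

193.06 Hz


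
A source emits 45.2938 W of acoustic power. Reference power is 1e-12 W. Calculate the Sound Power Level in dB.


Given values:
  W = 45.2938 W
  W_ref = 1e-12 W
Formula: SWL = 10 * log10(W / W_ref)
Compute ratio: W / W_ref = 45293800000000
Compute log10: log10(45293800000000) = 13.656039
Multiply: SWL = 10 * 13.656039 = 136.56

136.56 dB


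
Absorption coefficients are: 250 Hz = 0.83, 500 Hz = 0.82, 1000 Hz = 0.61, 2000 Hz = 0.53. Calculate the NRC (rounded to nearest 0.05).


Given values:
  a_250 = 0.83, a_500 = 0.82
  a_1000 = 0.61, a_2000 = 0.53
Formula: NRC = (a250 + a500 + a1000 + a2000) / 4
Sum = 0.83 + 0.82 + 0.61 + 0.53 = 2.79
NRC = 2.79 / 4 = 0.6975
Rounded to nearest 0.05: 0.7

0.7


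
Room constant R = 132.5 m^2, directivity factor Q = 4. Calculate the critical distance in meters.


Given values:
  R = 132.5 m^2, Q = 4
Formula: d_c = 0.141 * sqrt(Q * R)
Compute Q * R = 4 * 132.5 = 530.0
Compute sqrt(530.0) = 23.0217
d_c = 0.141 * 23.0217 = 3.246

3.246 m


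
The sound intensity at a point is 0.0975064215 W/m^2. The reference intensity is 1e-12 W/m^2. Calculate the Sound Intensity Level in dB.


Given values:
  I = 0.0975064215 W/m^2
  I_ref = 1e-12 W/m^2
Formula: SIL = 10 * log10(I / I_ref)
Compute ratio: I / I_ref = 97506421500
Compute log10: log10(97506421500) = 10.989033
Multiply: SIL = 10 * 10.989033 = 109.89

109.89 dB


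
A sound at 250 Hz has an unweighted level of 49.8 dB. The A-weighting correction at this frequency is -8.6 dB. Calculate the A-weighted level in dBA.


Given values:
  SPL = 49.8 dB
  A-weighting at 250 Hz = -8.6 dB
Formula: L_A = SPL + A_weight
L_A = 49.8 + (-8.6)
L_A = 41.2

41.2 dBA


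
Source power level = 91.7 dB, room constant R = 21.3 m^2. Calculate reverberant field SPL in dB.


Given values:
  Lw = 91.7 dB, R = 21.3 m^2
Formula: SPL = Lw + 10 * log10(4 / R)
Compute 4 / R = 4 / 21.3 = 0.187793
Compute 10 * log10(0.187793) = -7.2632
SPL = 91.7 + (-7.2632) = 84.44

84.44 dB


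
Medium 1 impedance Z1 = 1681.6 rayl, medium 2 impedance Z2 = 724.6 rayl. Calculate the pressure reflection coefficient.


Given values:
  Z1 = 1681.6 rayl, Z2 = 724.6 rayl
Formula: R = (Z2 - Z1) / (Z2 + Z1)
Numerator: Z2 - Z1 = 724.6 - 1681.6 = -957.0
Denominator: Z2 + Z1 = 724.6 + 1681.6 = 2406.2
R = -957.0 / 2406.2 = -0.3977

-0.3977


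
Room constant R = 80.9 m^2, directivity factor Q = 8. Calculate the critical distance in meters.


Given values:
  R = 80.9 m^2, Q = 8
Formula: d_c = 0.141 * sqrt(Q * R)
Compute Q * R = 8 * 80.9 = 647.2
Compute sqrt(647.2) = 25.4401
d_c = 0.141 * 25.4401 = 3.587

3.587 m


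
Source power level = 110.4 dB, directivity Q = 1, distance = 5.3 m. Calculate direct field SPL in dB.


Given values:
  Lw = 110.4 dB, Q = 1, r = 5.3 m
Formula: SPL = Lw + 10 * log10(Q / (4 * pi * r^2))
Compute 4 * pi * r^2 = 4 * pi * 5.3^2 = 352.9894
Compute Q / denom = 1 / 352.9894 = 0.00283295
Compute 10 * log10(0.00283295) = -25.4776
SPL = 110.4 + (-25.4776) = 84.92

84.92 dB


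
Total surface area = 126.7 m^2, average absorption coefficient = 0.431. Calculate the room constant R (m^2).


Given values:
  S = 126.7 m^2, alpha = 0.431
Formula: R = S * alpha / (1 - alpha)
Numerator: 126.7 * 0.431 = 54.6077
Denominator: 1 - 0.431 = 0.569
R = 54.6077 / 0.569 = 95.97

95.97 m^2


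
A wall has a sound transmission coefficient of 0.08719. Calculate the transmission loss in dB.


Given values:
  tau = 0.08719
Formula: TL = 10 * log10(1 / tau)
Compute 1 / tau = 1 / 0.08719 = 11.4692
Compute log10(11.4692) = 1.059533
TL = 10 * 1.059533 = 10.6

10.6 dB


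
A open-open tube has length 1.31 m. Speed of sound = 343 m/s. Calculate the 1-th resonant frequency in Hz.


Given values:
  Tube type: open-open, L = 1.31 m, c = 343 m/s, n = 1
Formula: f_n = n * c / (2 * L)
Compute 2 * L = 2 * 1.31 = 2.62
f = 1 * 343 / 2.62
f = 130.92

130.92 Hz


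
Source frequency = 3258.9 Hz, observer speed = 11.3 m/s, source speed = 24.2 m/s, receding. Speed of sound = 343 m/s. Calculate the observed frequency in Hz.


Given values:
  f_s = 3258.9 Hz, v_o = 11.3 m/s, v_s = 24.2 m/s
  Direction: receding
Formula: f_o = f_s * (c - v_o) / (c + v_s)
Numerator: c - v_o = 343 - 11.3 = 331.7
Denominator: c + v_s = 343 + 24.2 = 367.2
f_o = 3258.9 * 331.7 / 367.2 = 2943.84

2943.84 Hz


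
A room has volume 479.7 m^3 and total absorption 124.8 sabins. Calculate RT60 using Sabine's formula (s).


Given values:
  V = 479.7 m^3
  A = 124.8 sabins
Formula: RT60 = 0.161 * V / A
Numerator: 0.161 * 479.7 = 77.2317
RT60 = 77.2317 / 124.8 = 0.619

0.619 s


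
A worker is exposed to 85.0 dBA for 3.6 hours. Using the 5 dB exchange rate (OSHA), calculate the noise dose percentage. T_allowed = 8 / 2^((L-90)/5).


Given values:
  L = 85.0 dBA, T = 3.6 hours
Formula: T_allowed = 8 / 2^((L - 90) / 5)
Compute exponent: (85.0 - 90) / 5 = -1.0
Compute 2^(-1.0) = 0.5
T_allowed = 8 / 0.5 = 16.0 hours
Dose = (T / T_allowed) * 100
Dose = (3.6 / 16.0) * 100 = 22.5

22.5 %


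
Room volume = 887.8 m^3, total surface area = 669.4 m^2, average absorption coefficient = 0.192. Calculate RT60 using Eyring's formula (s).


Given values:
  V = 887.8 m^3, S = 669.4 m^2, alpha = 0.192
Formula: RT60 = 0.161 * V / (-S * ln(1 - alpha))
Compute ln(1 - 0.192) = ln(0.808) = -0.213193
Denominator: -669.4 * -0.213193 = 142.7114
Numerator: 0.161 * 887.8 = 142.9358
RT60 = 142.9358 / 142.7114 = 1.002

1.002 s


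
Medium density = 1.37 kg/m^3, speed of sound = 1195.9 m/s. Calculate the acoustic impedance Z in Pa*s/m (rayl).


Given values:
  rho = 1.37 kg/m^3
  c = 1195.9 m/s
Formula: Z = rho * c
Z = 1.37 * 1195.9
Z = 1638.38

1638.38 rayl


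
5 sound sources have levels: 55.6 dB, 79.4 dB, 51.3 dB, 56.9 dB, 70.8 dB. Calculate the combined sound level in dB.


Formula: L_total = 10 * log10( sum(10^(Li/10)) )
  Source 1: 10^(55.6/10) = 363078.0548
  Source 2: 10^(79.4/10) = 87096358.9956
  Source 3: 10^(51.3/10) = 134896.2883
  Source 4: 10^(56.9/10) = 489778.8194
  Source 5: 10^(70.8/10) = 12022644.3462
Sum of linear values = 100106756.5043
L_total = 10 * log10(100106756.5043) = 80.0

80.0 dB


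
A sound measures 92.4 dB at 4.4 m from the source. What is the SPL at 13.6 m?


Given values:
  SPL1 = 92.4 dB, r1 = 4.4 m, r2 = 13.6 m
Formula: SPL2 = SPL1 - 20 * log10(r2 / r1)
Compute ratio: r2 / r1 = 13.6 / 4.4 = 3.0909
Compute log10: log10(3.0909) = 0.490085
Compute drop: 20 * 0.490085 = 9.8017
SPL2 = 92.4 - 9.8017 = 82.6

82.6 dB


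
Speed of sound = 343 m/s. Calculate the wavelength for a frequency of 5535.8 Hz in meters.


Given values:
  c = 343 m/s, f = 5535.8 Hz
Formula: lambda = c / f
lambda = 343 / 5535.8
lambda = 0.062

0.062 m


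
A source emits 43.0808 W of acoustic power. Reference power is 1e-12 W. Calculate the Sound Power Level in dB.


Given values:
  W = 43.0808 W
  W_ref = 1e-12 W
Formula: SWL = 10 * log10(W / W_ref)
Compute ratio: W / W_ref = 43080800000000
Compute log10: log10(43080800000000) = 13.634284
Multiply: SWL = 10 * 13.634284 = 136.34

136.34 dB


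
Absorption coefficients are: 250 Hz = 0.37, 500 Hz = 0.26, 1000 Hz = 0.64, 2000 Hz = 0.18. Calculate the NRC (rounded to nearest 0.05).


Given values:
  a_250 = 0.37, a_500 = 0.26
  a_1000 = 0.64, a_2000 = 0.18
Formula: NRC = (a250 + a500 + a1000 + a2000) / 4
Sum = 0.37 + 0.26 + 0.64 + 0.18 = 1.45
NRC = 1.45 / 4 = 0.3625
Rounded to nearest 0.05: 0.35

0.35


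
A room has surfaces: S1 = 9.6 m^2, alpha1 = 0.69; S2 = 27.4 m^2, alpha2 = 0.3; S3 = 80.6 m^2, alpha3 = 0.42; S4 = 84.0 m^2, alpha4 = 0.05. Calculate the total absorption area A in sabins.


Given surfaces:
  Surface 1: 9.6 * 0.69 = 6.624
  Surface 2: 27.4 * 0.3 = 8.22
  Surface 3: 80.6 * 0.42 = 33.852
  Surface 4: 84.0 * 0.05 = 4.2
Formula: A = sum(Si * alpha_i)
A = 6.624 + 8.22 + 33.852 + 4.2
A = 52.9

52.9 sabins


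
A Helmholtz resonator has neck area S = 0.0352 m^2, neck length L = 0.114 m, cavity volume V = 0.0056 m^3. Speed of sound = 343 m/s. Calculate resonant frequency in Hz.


Given values:
  S = 0.0352 m^2, L = 0.114 m, V = 0.0056 m^3, c = 343 m/s
Formula: f = (c / (2*pi)) * sqrt(S / (V * L))
Compute V * L = 0.0056 * 0.114 = 0.0006384
Compute S / (V * L) = 0.0352 / 0.0006384 = 55.1378
Compute sqrt(55.1378) = 7.425483
Compute c / (2*pi) = 343 / 6.283185 = 54.590148
f = 54.590148 * 7.425483 = 405.36

405.36 Hz


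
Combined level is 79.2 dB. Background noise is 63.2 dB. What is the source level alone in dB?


Given values:
  L_total = 79.2 dB, L_bg = 63.2 dB
Formula: L_source = 10 * log10(10^(L_total/10) - 10^(L_bg/10))
Convert to linear:
  10^(79.2/10) = 83176377.1103
  10^(63.2/10) = 2089296.1309
Difference: 83176377.1103 - 2089296.1309 = 81087080.9794
L_source = 10 * log10(81087080.9794) = 79.09

79.09 dB


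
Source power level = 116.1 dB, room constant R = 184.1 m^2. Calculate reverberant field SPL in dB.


Given values:
  Lw = 116.1 dB, R = 184.1 m^2
Formula: SPL = Lw + 10 * log10(4 / R)
Compute 4 / R = 4 / 184.1 = 0.021727
Compute 10 * log10(0.021727) = -16.63
SPL = 116.1 + (-16.63) = 99.47

99.47 dB


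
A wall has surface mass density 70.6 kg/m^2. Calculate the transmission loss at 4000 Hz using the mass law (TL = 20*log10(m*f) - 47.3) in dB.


Given values:
  m = 70.6 kg/m^2, f = 4000 Hz
Formula: TL = 20 * log10(m * f) - 47.3
Compute m * f = 70.6 * 4000 = 282400.0
Compute log10(282400.0) = 5.450865
Compute 20 * 5.450865 = 109.0173
TL = 109.0173 - 47.3 = 61.72

61.72 dB


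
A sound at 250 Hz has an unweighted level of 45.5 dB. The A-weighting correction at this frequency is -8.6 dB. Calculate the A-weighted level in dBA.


Given values:
  SPL = 45.5 dB
  A-weighting at 250 Hz = -8.6 dB
Formula: L_A = SPL + A_weight
L_A = 45.5 + (-8.6)
L_A = 36.9

36.9 dBA


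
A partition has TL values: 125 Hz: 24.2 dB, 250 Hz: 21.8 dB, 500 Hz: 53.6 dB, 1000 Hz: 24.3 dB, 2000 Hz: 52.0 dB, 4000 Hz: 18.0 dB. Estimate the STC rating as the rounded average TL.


Given TL values at each frequency:
  125 Hz: 24.2 dB
  250 Hz: 21.8 dB
  500 Hz: 53.6 dB
  1000 Hz: 24.3 dB
  2000 Hz: 52.0 dB
  4000 Hz: 18.0 dB
Formula: STC ~ round(average of TL values)
Sum = 24.2 + 21.8 + 53.6 + 24.3 + 52.0 + 18.0 = 193.9
Average = 193.9 / 6 = 32.32
Rounded: 32

32


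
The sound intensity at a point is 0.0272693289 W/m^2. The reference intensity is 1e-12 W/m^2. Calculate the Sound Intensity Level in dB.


Given values:
  I = 0.0272693289 W/m^2
  I_ref = 1e-12 W/m^2
Formula: SIL = 10 * log10(I / I_ref)
Compute ratio: I / I_ref = 27269328900
Compute log10: log10(27269328900) = 10.435674
Multiply: SIL = 10 * 10.435674 = 104.36

104.36 dB


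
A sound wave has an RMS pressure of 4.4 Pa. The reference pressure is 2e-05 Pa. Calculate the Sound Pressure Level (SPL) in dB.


Given values:
  p = 4.4 Pa
  p_ref = 2e-05 Pa
Formula: SPL = 20 * log10(p / p_ref)
Compute ratio: p / p_ref = 4.4 / 2e-05 = 220000
Compute log10: log10(220000) = 5.342423
Multiply: SPL = 20 * 5.342423 = 106.85

106.85 dB


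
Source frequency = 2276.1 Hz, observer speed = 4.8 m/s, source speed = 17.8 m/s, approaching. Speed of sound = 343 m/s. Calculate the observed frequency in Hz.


Given values:
  f_s = 2276.1 Hz, v_o = 4.8 m/s, v_s = 17.8 m/s
  Direction: approaching
Formula: f_o = f_s * (c + v_o) / (c - v_s)
Numerator: c + v_o = 343 + 4.8 = 347.8
Denominator: c - v_s = 343 - 17.8 = 325.2
f_o = 2276.1 * 347.8 / 325.2 = 2434.28

2434.28 Hz


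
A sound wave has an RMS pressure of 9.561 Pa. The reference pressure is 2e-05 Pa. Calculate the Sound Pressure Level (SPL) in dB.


Given values:
  p = 9.561 Pa
  p_ref = 2e-05 Pa
Formula: SPL = 20 * log10(p / p_ref)
Compute ratio: p / p_ref = 9.561 / 2e-05 = 478050
Compute log10: log10(478050) = 5.679473
Multiply: SPL = 20 * 5.679473 = 113.59

113.59 dB


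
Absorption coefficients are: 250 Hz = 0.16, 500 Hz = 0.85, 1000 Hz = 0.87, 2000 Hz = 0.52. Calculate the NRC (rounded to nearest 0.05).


Given values:
  a_250 = 0.16, a_500 = 0.85
  a_1000 = 0.87, a_2000 = 0.52
Formula: NRC = (a250 + a500 + a1000 + a2000) / 4
Sum = 0.16 + 0.85 + 0.87 + 0.52 = 2.4
NRC = 2.4 / 4 = 0.6
Rounded to nearest 0.05: 0.6

0.6


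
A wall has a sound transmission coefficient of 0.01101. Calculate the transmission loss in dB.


Given values:
  tau = 0.01101
Formula: TL = 10 * log10(1 / tau)
Compute 1 / tau = 1 / 0.01101 = 90.8265
Compute log10(90.8265) = 1.958213
TL = 10 * 1.958213 = 19.58

19.58 dB


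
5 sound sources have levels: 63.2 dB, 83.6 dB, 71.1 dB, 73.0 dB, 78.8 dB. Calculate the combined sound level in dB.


Formula: L_total = 10 * log10( sum(10^(Li/10)) )
  Source 1: 10^(63.2/10) = 2089296.1309
  Source 2: 10^(83.6/10) = 229086765.2768
  Source 3: 10^(71.1/10) = 12882495.5169
  Source 4: 10^(73.0/10) = 19952623.1497
  Source 5: 10^(78.8/10) = 75857757.5029
Sum of linear values = 339868937.5772
L_total = 10 * log10(339868937.5772) = 85.31

85.31 dB


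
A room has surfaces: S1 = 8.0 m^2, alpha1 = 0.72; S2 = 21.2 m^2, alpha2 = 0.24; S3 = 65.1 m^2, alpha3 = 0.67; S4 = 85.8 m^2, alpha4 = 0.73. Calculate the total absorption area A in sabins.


Given surfaces:
  Surface 1: 8.0 * 0.72 = 5.76
  Surface 2: 21.2 * 0.24 = 5.088
  Surface 3: 65.1 * 0.67 = 43.617
  Surface 4: 85.8 * 0.73 = 62.634
Formula: A = sum(Si * alpha_i)
A = 5.76 + 5.088 + 43.617 + 62.634
A = 117.1

117.1 sabins


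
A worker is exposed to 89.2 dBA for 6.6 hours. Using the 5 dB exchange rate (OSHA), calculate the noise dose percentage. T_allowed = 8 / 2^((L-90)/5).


Given values:
  L = 89.2 dBA, T = 6.6 hours
Formula: T_allowed = 8 / 2^((L - 90) / 5)
Compute exponent: (89.2 - 90) / 5 = -0.16
Compute 2^(-0.16) = 0.895025
T_allowed = 8 / 0.895025 = 8.938298 hours
Dose = (T / T_allowed) * 100
Dose = (6.6 / 8.938298) * 100 = 73.84

73.84 %


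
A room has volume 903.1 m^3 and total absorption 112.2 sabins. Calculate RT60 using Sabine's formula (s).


Given values:
  V = 903.1 m^3
  A = 112.2 sabins
Formula: RT60 = 0.161 * V / A
Numerator: 0.161 * 903.1 = 145.3991
RT60 = 145.3991 / 112.2 = 1.296

1.296 s


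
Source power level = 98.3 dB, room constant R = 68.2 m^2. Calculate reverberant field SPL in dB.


Given values:
  Lw = 98.3 dB, R = 68.2 m^2
Formula: SPL = Lw + 10 * log10(4 / R)
Compute 4 / R = 4 / 68.2 = 0.058651
Compute 10 * log10(0.058651) = -12.3172
SPL = 98.3 + (-12.3172) = 85.98

85.98 dB


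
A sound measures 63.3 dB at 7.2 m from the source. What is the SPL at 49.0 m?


Given values:
  SPL1 = 63.3 dB, r1 = 7.2 m, r2 = 49.0 m
Formula: SPL2 = SPL1 - 20 * log10(r2 / r1)
Compute ratio: r2 / r1 = 49.0 / 7.2 = 6.8056
Compute log10: log10(6.8056) = 0.832866
Compute drop: 20 * 0.832866 = 16.6573
SPL2 = 63.3 - 16.6573 = 46.64

46.64 dB


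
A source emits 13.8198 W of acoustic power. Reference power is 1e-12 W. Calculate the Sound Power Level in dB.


Given values:
  W = 13.8198 W
  W_ref = 1e-12 W
Formula: SWL = 10 * log10(W / W_ref)
Compute ratio: W / W_ref = 13819800000000
Compute log10: log10(13819800000000) = 13.140502
Multiply: SWL = 10 * 13.140502 = 131.41

131.41 dB


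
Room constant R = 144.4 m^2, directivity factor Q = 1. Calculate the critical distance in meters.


Given values:
  R = 144.4 m^2, Q = 1
Formula: d_c = 0.141 * sqrt(Q * R)
Compute Q * R = 1 * 144.4 = 144.4
Compute sqrt(144.4) = 12.0167
d_c = 0.141 * 12.0167 = 1.694

1.694 m


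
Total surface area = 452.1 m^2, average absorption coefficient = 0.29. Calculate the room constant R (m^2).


Given values:
  S = 452.1 m^2, alpha = 0.29
Formula: R = S * alpha / (1 - alpha)
Numerator: 452.1 * 0.29 = 131.109
Denominator: 1 - 0.29 = 0.71
R = 131.109 / 0.71 = 184.66

184.66 m^2


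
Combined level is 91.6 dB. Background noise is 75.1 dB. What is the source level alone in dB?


Given values:
  L_total = 91.6 dB, L_bg = 75.1 dB
Formula: L_source = 10 * log10(10^(L_total/10) - 10^(L_bg/10))
Convert to linear:
  10^(91.6/10) = 1445439770.7459
  10^(75.1/10) = 32359365.693
Difference: 1445439770.7459 - 32359365.693 = 1413080405.0529
L_source = 10 * log10(1413080405.0529) = 91.5

91.5 dB


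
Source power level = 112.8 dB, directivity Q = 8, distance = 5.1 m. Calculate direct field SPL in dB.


Given values:
  Lw = 112.8 dB, Q = 8, r = 5.1 m
Formula: SPL = Lw + 10 * log10(Q / (4 * pi * r^2))
Compute 4 * pi * r^2 = 4 * pi * 5.1^2 = 326.8513
Compute Q / denom = 8 / 326.8513 = 0.02447596
Compute 10 * log10(0.02447596) = -16.1126
SPL = 112.8 + (-16.1126) = 96.69

96.69 dB


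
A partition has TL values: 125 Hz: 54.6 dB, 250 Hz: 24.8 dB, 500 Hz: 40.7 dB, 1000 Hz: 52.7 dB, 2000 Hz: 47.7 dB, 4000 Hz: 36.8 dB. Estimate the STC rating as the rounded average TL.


Given TL values at each frequency:
  125 Hz: 54.6 dB
  250 Hz: 24.8 dB
  500 Hz: 40.7 dB
  1000 Hz: 52.7 dB
  2000 Hz: 47.7 dB
  4000 Hz: 36.8 dB
Formula: STC ~ round(average of TL values)
Sum = 54.6 + 24.8 + 40.7 + 52.7 + 47.7 + 36.8 = 257.3
Average = 257.3 / 6 = 42.88
Rounded: 43

43


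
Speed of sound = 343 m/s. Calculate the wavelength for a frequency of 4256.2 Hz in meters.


Given values:
  c = 343 m/s, f = 4256.2 Hz
Formula: lambda = c / f
lambda = 343 / 4256.2
lambda = 0.0806

0.0806 m


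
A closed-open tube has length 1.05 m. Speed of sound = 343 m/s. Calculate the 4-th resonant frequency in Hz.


Given values:
  Tube type: closed-open, L = 1.05 m, c = 343 m/s, n = 4
Formula: f_n = (2n - 1) * c / (4 * L)
Compute 2n - 1 = 2*4 - 1 = 7
Compute 4 * L = 4 * 1.05 = 4.2
f = 7 * 343 / 4.2
f = 571.67

571.67 Hz


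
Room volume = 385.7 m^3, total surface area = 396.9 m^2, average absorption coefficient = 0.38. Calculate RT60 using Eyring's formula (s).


Given values:
  V = 385.7 m^3, S = 396.9 m^2, alpha = 0.38
Formula: RT60 = 0.161 * V / (-S * ln(1 - alpha))
Compute ln(1 - 0.38) = ln(0.62) = -0.478036
Denominator: -396.9 * -0.478036 = 189.7325
Numerator: 0.161 * 385.7 = 62.0977
RT60 = 62.0977 / 189.7325 = 0.327

0.327 s


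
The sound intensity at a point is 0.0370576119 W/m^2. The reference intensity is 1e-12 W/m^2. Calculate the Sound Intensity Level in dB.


Given values:
  I = 0.0370576119 W/m^2
  I_ref = 1e-12 W/m^2
Formula: SIL = 10 * log10(I / I_ref)
Compute ratio: I / I_ref = 37057611900
Compute log10: log10(37057611900) = 10.568877
Multiply: SIL = 10 * 10.568877 = 105.69

105.69 dB


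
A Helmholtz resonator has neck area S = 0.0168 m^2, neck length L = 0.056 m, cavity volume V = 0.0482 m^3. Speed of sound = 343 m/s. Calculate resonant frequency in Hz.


Given values:
  S = 0.0168 m^2, L = 0.056 m, V = 0.0482 m^3, c = 343 m/s
Formula: f = (c / (2*pi)) * sqrt(S / (V * L))
Compute V * L = 0.0482 * 0.056 = 0.0026992
Compute S / (V * L) = 0.0168 / 0.0026992 = 6.2241
Compute sqrt(6.2241) = 2.494815
Compute c / (2*pi) = 343 / 6.283185 = 54.590148
f = 54.590148 * 2.494815 = 136.19

136.19 Hz


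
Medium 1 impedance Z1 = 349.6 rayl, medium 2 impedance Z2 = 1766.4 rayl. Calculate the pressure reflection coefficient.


Given values:
  Z1 = 349.6 rayl, Z2 = 1766.4 rayl
Formula: R = (Z2 - Z1) / (Z2 + Z1)
Numerator: Z2 - Z1 = 1766.4 - 349.6 = 1416.8
Denominator: Z2 + Z1 = 1766.4 + 349.6 = 2116.0
R = 1416.8 / 2116.0 = 0.6696

0.6696


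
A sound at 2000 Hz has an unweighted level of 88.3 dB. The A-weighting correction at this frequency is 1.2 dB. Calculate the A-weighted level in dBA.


Given values:
  SPL = 88.3 dB
  A-weighting at 2000 Hz = 1.2 dB
Formula: L_A = SPL + A_weight
L_A = 88.3 + (1.2)
L_A = 89.5

89.5 dBA


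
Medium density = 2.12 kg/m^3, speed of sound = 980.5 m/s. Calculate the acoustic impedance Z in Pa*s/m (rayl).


Given values:
  rho = 2.12 kg/m^3
  c = 980.5 m/s
Formula: Z = rho * c
Z = 2.12 * 980.5
Z = 2078.66

2078.66 rayl


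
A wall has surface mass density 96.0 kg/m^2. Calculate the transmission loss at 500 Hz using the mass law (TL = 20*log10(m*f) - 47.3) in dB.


Given values:
  m = 96.0 kg/m^2, f = 500 Hz
Formula: TL = 20 * log10(m * f) - 47.3
Compute m * f = 96.0 * 500 = 48000.0
Compute log10(48000.0) = 4.681241
Compute 20 * 4.681241 = 93.6248
TL = 93.6248 - 47.3 = 46.32

46.32 dB


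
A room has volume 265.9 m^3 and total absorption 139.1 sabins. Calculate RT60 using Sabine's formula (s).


Given values:
  V = 265.9 m^3
  A = 139.1 sabins
Formula: RT60 = 0.161 * V / A
Numerator: 0.161 * 265.9 = 42.8099
RT60 = 42.8099 / 139.1 = 0.308

0.308 s


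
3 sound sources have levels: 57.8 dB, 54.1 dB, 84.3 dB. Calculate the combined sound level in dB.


Formula: L_total = 10 * log10( sum(10^(Li/10)) )
  Source 1: 10^(57.8/10) = 602559.5861
  Source 2: 10^(54.1/10) = 257039.5783
  Source 3: 10^(84.3/10) = 269153480.3927
Sum of linear values = 270013079.5571
L_total = 10 * log10(270013079.5571) = 84.31

84.31 dB


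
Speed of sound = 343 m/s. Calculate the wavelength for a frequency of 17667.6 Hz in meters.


Given values:
  c = 343 m/s, f = 17667.6 Hz
Formula: lambda = c / f
lambda = 343 / 17667.6
lambda = 0.0194

0.0194 m


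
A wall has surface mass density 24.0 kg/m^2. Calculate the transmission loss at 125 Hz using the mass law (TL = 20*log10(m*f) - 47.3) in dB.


Given values:
  m = 24.0 kg/m^2, f = 125 Hz
Formula: TL = 20 * log10(m * f) - 47.3
Compute m * f = 24.0 * 125 = 3000.0
Compute log10(3000.0) = 3.477121
Compute 20 * 3.477121 = 69.5424
TL = 69.5424 - 47.3 = 22.24

22.24 dB


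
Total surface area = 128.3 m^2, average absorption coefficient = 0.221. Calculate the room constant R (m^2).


Given values:
  S = 128.3 m^2, alpha = 0.221
Formula: R = S * alpha / (1 - alpha)
Numerator: 128.3 * 0.221 = 28.3543
Denominator: 1 - 0.221 = 0.779
R = 28.3543 / 0.779 = 36.4

36.4 m^2


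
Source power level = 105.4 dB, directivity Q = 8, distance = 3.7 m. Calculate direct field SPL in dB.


Given values:
  Lw = 105.4 dB, Q = 8, r = 3.7 m
Formula: SPL = Lw + 10 * log10(Q / (4 * pi * r^2))
Compute 4 * pi * r^2 = 4 * pi * 3.7^2 = 172.0336
Compute Q / denom = 8 / 172.0336 = 0.04650254
Compute 10 * log10(0.04650254) = -13.3252
SPL = 105.4 + (-13.3252) = 92.07

92.07 dB


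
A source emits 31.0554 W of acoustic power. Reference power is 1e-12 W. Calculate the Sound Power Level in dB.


Given values:
  W = 31.0554 W
  W_ref = 1e-12 W
Formula: SWL = 10 * log10(W / W_ref)
Compute ratio: W / W_ref = 31055400000000
Compute log10: log10(31055400000000) = 13.492137
Multiply: SWL = 10 * 13.492137 = 134.92

134.92 dB


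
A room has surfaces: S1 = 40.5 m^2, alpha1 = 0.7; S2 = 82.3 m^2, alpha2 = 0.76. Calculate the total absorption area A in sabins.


Given surfaces:
  Surface 1: 40.5 * 0.7 = 28.35
  Surface 2: 82.3 * 0.76 = 62.548
Formula: A = sum(Si * alpha_i)
A = 28.35 + 62.548
A = 90.9

90.9 sabins


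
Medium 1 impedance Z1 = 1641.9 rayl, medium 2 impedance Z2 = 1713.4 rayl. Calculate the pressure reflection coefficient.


Given values:
  Z1 = 1641.9 rayl, Z2 = 1713.4 rayl
Formula: R = (Z2 - Z1) / (Z2 + Z1)
Numerator: Z2 - Z1 = 1713.4 - 1641.9 = 71.5
Denominator: Z2 + Z1 = 1713.4 + 1641.9 = 3355.3
R = 71.5 / 3355.3 = 0.0213

0.0213


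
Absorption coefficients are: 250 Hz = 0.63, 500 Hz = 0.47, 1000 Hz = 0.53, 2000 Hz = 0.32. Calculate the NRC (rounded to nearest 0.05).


Given values:
  a_250 = 0.63, a_500 = 0.47
  a_1000 = 0.53, a_2000 = 0.32
Formula: NRC = (a250 + a500 + a1000 + a2000) / 4
Sum = 0.63 + 0.47 + 0.53 + 0.32 = 1.95
NRC = 1.95 / 4 = 0.4875
Rounded to nearest 0.05: 0.5

0.5


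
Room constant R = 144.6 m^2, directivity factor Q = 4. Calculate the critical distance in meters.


Given values:
  R = 144.6 m^2, Q = 4
Formula: d_c = 0.141 * sqrt(Q * R)
Compute Q * R = 4 * 144.6 = 578.4
Compute sqrt(578.4) = 24.0499
d_c = 0.141 * 24.0499 = 3.391

3.391 m


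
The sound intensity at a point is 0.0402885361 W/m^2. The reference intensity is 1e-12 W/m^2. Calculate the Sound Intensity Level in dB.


Given values:
  I = 0.0402885361 W/m^2
  I_ref = 1e-12 W/m^2
Formula: SIL = 10 * log10(I / I_ref)
Compute ratio: I / I_ref = 40288536100
Compute log10: log10(40288536100) = 10.605181
Multiply: SIL = 10 * 10.605181 = 106.05

106.05 dB


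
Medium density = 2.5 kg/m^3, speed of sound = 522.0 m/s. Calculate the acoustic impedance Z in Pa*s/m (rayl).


Given values:
  rho = 2.5 kg/m^3
  c = 522.0 m/s
Formula: Z = rho * c
Z = 2.5 * 522.0
Z = 1305.0

1305.0 rayl


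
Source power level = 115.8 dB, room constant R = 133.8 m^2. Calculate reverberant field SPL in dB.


Given values:
  Lw = 115.8 dB, R = 133.8 m^2
Formula: SPL = Lw + 10 * log10(4 / R)
Compute 4 / R = 4 / 133.8 = 0.029895
Compute 10 * log10(0.029895) = -15.244
SPL = 115.8 + (-15.244) = 100.56

100.56 dB


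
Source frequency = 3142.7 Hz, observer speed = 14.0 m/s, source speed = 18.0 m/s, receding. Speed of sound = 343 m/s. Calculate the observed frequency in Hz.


Given values:
  f_s = 3142.7 Hz, v_o = 14.0 m/s, v_s = 18.0 m/s
  Direction: receding
Formula: f_o = f_s * (c - v_o) / (c + v_s)
Numerator: c - v_o = 343 - 14.0 = 329.0
Denominator: c + v_s = 343 + 18.0 = 361.0
f_o = 3142.7 * 329.0 / 361.0 = 2864.12

2864.12 Hz


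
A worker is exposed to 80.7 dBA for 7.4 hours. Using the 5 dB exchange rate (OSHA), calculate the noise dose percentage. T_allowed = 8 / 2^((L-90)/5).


Given values:
  L = 80.7 dBA, T = 7.4 hours
Formula: T_allowed = 8 / 2^((L - 90) / 5)
Compute exponent: (80.7 - 90) / 5 = -1.86
Compute 2^(-1.86) = 0.275476
T_allowed = 8 / 0.275476 = 29.040642 hours
Dose = (T / T_allowed) * 100
Dose = (7.4 / 29.040642) * 100 = 25.48

25.48 %


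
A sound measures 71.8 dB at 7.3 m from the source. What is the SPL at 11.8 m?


Given values:
  SPL1 = 71.8 dB, r1 = 7.3 m, r2 = 11.8 m
Formula: SPL2 = SPL1 - 20 * log10(r2 / r1)
Compute ratio: r2 / r1 = 11.8 / 7.3 = 1.6164
Compute log10: log10(1.6164) = 0.208549
Compute drop: 20 * 0.208549 = 4.171
SPL2 = 71.8 - 4.171 = 67.63

67.63 dB


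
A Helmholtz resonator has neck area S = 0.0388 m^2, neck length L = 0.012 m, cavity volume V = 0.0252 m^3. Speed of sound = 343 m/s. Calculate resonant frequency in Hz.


Given values:
  S = 0.0388 m^2, L = 0.012 m, V = 0.0252 m^3, c = 343 m/s
Formula: f = (c / (2*pi)) * sqrt(S / (V * L))
Compute V * L = 0.0252 * 0.012 = 0.0003024
Compute S / (V * L) = 0.0388 / 0.0003024 = 128.3069
Compute sqrt(128.3069) = 11.327264
Compute c / (2*pi) = 343 / 6.283185 = 54.590148
f = 54.590148 * 11.327264 = 618.36

618.36 Hz


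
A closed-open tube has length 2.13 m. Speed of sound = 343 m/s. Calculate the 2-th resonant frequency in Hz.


Given values:
  Tube type: closed-open, L = 2.13 m, c = 343 m/s, n = 2
Formula: f_n = (2n - 1) * c / (4 * L)
Compute 2n - 1 = 2*2 - 1 = 3
Compute 4 * L = 4 * 2.13 = 8.52
f = 3 * 343 / 8.52
f = 120.77

120.77 Hz


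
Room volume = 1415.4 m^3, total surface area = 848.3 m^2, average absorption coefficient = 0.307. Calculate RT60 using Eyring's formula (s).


Given values:
  V = 1415.4 m^3, S = 848.3 m^2, alpha = 0.307
Formula: RT60 = 0.161 * V / (-S * ln(1 - alpha))
Compute ln(1 - 0.307) = ln(0.693) = -0.366725
Denominator: -848.3 * -0.366725 = 311.0928
Numerator: 0.161 * 1415.4 = 227.8794
RT60 = 227.8794 / 311.0928 = 0.733

0.733 s


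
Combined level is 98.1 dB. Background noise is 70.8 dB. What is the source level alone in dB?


Given values:
  L_total = 98.1 dB, L_bg = 70.8 dB
Formula: L_source = 10 * log10(10^(L_total/10) - 10^(L_bg/10))
Convert to linear:
  10^(98.1/10) = 6456542290.3465
  10^(70.8/10) = 12022644.3462
Difference: 6456542290.3465 - 12022644.3462 = 6444519646.0003
L_source = 10 * log10(6444519646.0003) = 98.09

98.09 dB


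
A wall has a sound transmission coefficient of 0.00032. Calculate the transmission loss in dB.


Given values:
  tau = 0.00032
Formula: TL = 10 * log10(1 / tau)
Compute 1 / tau = 1 / 0.00032 = 3125.0
Compute log10(3125.0) = 3.49485
TL = 10 * 3.49485 = 34.95

34.95 dB


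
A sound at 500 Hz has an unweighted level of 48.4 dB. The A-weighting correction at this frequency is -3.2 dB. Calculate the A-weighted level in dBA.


Given values:
  SPL = 48.4 dB
  A-weighting at 500 Hz = -3.2 dB
Formula: L_A = SPL + A_weight
L_A = 48.4 + (-3.2)
L_A = 45.2

45.2 dBA


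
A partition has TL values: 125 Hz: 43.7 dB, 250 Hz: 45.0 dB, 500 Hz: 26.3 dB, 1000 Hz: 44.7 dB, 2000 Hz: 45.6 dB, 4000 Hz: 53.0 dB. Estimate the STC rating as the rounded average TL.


Given TL values at each frequency:
  125 Hz: 43.7 dB
  250 Hz: 45.0 dB
  500 Hz: 26.3 dB
  1000 Hz: 44.7 dB
  2000 Hz: 45.6 dB
  4000 Hz: 53.0 dB
Formula: STC ~ round(average of TL values)
Sum = 43.7 + 45.0 + 26.3 + 44.7 + 45.6 + 53.0 = 258.3
Average = 258.3 / 6 = 43.05
Rounded: 43

43


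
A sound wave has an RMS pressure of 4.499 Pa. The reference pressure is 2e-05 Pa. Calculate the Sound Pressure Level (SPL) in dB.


Given values:
  p = 4.499 Pa
  p_ref = 2e-05 Pa
Formula: SPL = 20 * log10(p / p_ref)
Compute ratio: p / p_ref = 4.499 / 2e-05 = 224950
Compute log10: log10(224950) = 5.352086
Multiply: SPL = 20 * 5.352086 = 107.04

107.04 dB


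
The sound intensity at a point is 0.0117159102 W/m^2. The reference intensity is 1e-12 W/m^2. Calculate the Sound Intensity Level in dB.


Given values:
  I = 0.0117159102 W/m^2
  I_ref = 1e-12 W/m^2
Formula: SIL = 10 * log10(I / I_ref)
Compute ratio: I / I_ref = 11715910200
Compute log10: log10(11715910200) = 10.068776
Multiply: SIL = 10 * 10.068776 = 100.69

100.69 dB


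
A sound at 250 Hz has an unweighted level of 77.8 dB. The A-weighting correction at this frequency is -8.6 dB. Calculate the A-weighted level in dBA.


Given values:
  SPL = 77.8 dB
  A-weighting at 250 Hz = -8.6 dB
Formula: L_A = SPL + A_weight
L_A = 77.8 + (-8.6)
L_A = 69.2

69.2 dBA


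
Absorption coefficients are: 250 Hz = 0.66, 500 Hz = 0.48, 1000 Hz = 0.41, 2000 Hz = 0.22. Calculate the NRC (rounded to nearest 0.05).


Given values:
  a_250 = 0.66, a_500 = 0.48
  a_1000 = 0.41, a_2000 = 0.22
Formula: NRC = (a250 + a500 + a1000 + a2000) / 4
Sum = 0.66 + 0.48 + 0.41 + 0.22 = 1.77
NRC = 1.77 / 4 = 0.4425
Rounded to nearest 0.05: 0.45

0.45
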